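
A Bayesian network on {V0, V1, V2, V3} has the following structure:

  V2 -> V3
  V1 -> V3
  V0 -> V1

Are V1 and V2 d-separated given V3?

Only one path connects V1 and V2:
Path 1: V1 → V3 ← V2
  V3 is a collider and V3 is conditioned on, which opens it — no node blocks this path, so it is active.
At least one path is unblocked, so d-separation fails.

No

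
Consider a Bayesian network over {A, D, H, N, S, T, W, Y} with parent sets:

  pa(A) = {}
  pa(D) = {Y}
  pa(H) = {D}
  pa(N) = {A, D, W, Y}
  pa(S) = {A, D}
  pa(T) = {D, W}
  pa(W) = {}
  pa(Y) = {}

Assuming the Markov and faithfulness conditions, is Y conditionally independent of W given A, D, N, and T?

No — Y and W are not d-separated given {A, D, N, T}.

Enumerating the 6 paths from Y to W and testing each for blocking by {A, D, N, T}:
  1. Y → N ← W — N:collider[open] ⇒ active
  2. Y → N ← A → S ← D → T ← W — N:collider[open]; A:fork[blocks]; S:collider[blocks]; D:fork[blocks]; T:collider[open] ⇒ blocked
  3. Y → N ← D → T ← W — N:collider[open]; D:fork[blocks]; T:collider[open] ⇒ blocked
  4. Y → D → S ← A → N ← W — D:chain[blocks]; S:collider[blocks]; A:fork[blocks]; N:collider[open] ⇒ blocked
  5. Y → D → T ← W — D:chain[blocks]; T:collider[open] ⇒ blocked
  6. Y → D → N ← W — D:chain[blocks]; N:collider[open] ⇒ blocked
Because an active path exists, Y and W are not d-separated.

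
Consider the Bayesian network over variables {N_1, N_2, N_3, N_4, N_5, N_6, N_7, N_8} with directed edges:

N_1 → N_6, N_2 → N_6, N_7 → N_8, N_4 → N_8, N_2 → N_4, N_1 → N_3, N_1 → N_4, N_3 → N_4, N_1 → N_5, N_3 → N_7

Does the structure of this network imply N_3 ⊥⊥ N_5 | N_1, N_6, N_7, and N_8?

Yes — N_3 and N_5 are d-separated given {N_1, N_6, N_7, N_8}.

We examine all 5 paths between N_3 and N_5:
Path 1: N_3 ← N_1 → N_5
  N_1 is a fork here and N_1 is conditioned on, so the path is blocked at N_1.
Path 2: N_3 → N_4 ← N_1 → N_5
  N_1 is a fork here and N_1 is conditioned on, so the path is blocked at N_1.
Path 3: N_3 → N_4 ← N_2 → N_6 ← N_1 → N_5
  N_1 is a fork here and N_1 is conditioned on, so the path is blocked at N_1.
Path 4: N_3 → N_7 → N_8 ← N_4 ← N_1 → N_5
  N_7 is a chain here and N_7 is conditioned on, so the path is blocked at N_7.
Path 5: N_3 → N_7 → N_8 ← N_4 ← N_2 → N_6 ← N_1 → N_5
  N_7 is a chain here and N_7 is conditioned on, so the path is blocked at N_7.
Every path is blocked, so N_3 and N_5 are d-separated given {N_1, N_6, N_7, N_8}.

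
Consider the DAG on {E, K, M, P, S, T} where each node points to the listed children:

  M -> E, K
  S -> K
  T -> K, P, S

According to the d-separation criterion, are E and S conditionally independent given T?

Yes — E and S are d-separated given {T}.

There are 2 undirected paths between E and S; checking each against the conditioning set {T}:
Path 1: E ← M → K ← S
  K is a collider here and neither K nor any of its descendants is conditioned on, so the collider stays closed — the path is blocked at K.
Path 2: E ← M → K ← T → S
  K is a collider here and neither K nor any of its descendants is conditioned on, so the collider stays closed — the path is blocked at K.
Every path is blocked, so E and S are d-separated given {T}.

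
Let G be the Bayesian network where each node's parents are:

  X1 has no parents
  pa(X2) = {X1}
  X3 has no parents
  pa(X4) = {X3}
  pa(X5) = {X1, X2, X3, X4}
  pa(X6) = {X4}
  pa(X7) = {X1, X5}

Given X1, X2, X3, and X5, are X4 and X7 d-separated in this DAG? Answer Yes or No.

6 paths connect X4 and X7; each must be blocked for d-separation to hold:
Path 1: X4 → X5 → X7
  X5 is a chain here and X5 is conditioned on, so the path is blocked at X5.
Path 2: X4 → X5 ← X2 ← X1 → X7
  X2 is a chain here and X2 is conditioned on, so the path is blocked at X2.
Path 3: X4 → X5 ← X1 → X7
  X1 is a fork here and X1 is conditioned on, so the path is blocked at X1.
Path 4: X4 ← X3 → X5 → X7
  X3 is a fork here and X3 is conditioned on, so the path is blocked at X3.
Path 5: X4 ← X3 → X5 ← X2 ← X1 → X7
  X3 is a fork here and X3 is conditioned on, so the path is blocked at X3.
Path 6: X4 ← X3 → X5 ← X1 → X7
  X3 is a fork here and X3 is conditioned on, so the path is blocked at X3.
All paths are blocked; X4 ⊥ X7 | {X1, X2, X3, X5} holds.

Yes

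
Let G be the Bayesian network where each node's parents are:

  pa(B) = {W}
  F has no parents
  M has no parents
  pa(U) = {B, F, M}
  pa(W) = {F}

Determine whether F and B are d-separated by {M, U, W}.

There are 2 undirected paths between F and B; checking each against the conditioning set {M, U, W}:
  1. F → W → B — W:chain[blocks] ⇒ blocked
  2. F → U ← B — U:collider[open] ⇒ active
Because an active path exists, F and B are not d-separated.

No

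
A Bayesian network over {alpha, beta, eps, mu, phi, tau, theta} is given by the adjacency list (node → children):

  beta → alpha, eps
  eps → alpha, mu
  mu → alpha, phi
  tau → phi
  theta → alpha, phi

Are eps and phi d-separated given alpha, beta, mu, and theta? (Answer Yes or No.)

6 paths connect eps and phi; each must be blocked for d-separation to hold:
  1. eps ← beta → alpha ← theta → phi — beta:fork[blocks]; alpha:collider[open]; theta:fork[blocks] ⇒ blocked
  2. eps ← beta → alpha ← mu → phi — beta:fork[blocks]; alpha:collider[open]; mu:fork[blocks] ⇒ blocked
  3. eps → alpha ← theta → phi — alpha:collider[open]; theta:fork[blocks] ⇒ blocked
  4. eps → alpha ← mu → phi — alpha:collider[open]; mu:fork[blocks] ⇒ blocked
  5. eps → mu → phi — mu:chain[blocks] ⇒ blocked
  6. eps → mu → alpha ← theta → phi — mu:chain[blocks]; alpha:collider[open]; theta:fork[blocks] ⇒ blocked
All paths are blocked; eps ⊥ phi | {alpha, beta, mu, theta} holds.

Yes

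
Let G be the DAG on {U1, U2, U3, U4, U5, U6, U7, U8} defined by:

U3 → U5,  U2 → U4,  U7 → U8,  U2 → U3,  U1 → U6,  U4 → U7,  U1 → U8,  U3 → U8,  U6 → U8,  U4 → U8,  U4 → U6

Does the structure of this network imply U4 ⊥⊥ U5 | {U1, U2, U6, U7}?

5 paths connect U4 and U5; each must be blocked for d-separation to hold:
Path 1: U4 → U6 ← U1 → U8 ← U3 → U5
  U1 is a fork here and U1 is conditioned on, so the path is blocked at U1.
Path 2: U4 → U6 → U8 ← U3 → U5
  U6 is a chain here and U6 is conditioned on, so the path is blocked at U6.
Path 3: U4 ← U2 → U3 → U5
  U2 is a fork here and U2 is conditioned on, so the path is blocked at U2.
Path 4: U4 → U8 ← U3 → U5
  U8 is a collider here and neither U8 nor any of its descendants is conditioned on, so the collider stays closed — the path is blocked at U8.
Path 5: U4 → U7 → U8 ← U3 → U5
  U7 is a chain here and U7 is conditioned on, so the path is blocked at U7.
Since every path is blocked, d-separation holds.

Yes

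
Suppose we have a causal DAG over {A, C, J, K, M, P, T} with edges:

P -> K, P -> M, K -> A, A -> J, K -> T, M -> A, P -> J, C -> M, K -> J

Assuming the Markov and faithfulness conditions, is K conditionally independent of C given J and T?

6 paths connect K and C; each must be blocked for d-separation to hold:
Path 1: K → A → J ← P → M ← C
  A is a chain and A is not conditioned on; J is a collider and J is conditioned on, which opens it; P is a fork and P is not conditioned on; M is a collider and its descendant J is conditioned on, which opens it — no node blocks this path, so it is active.
Path 2: K → A ← M ← C
  A is a collider and its descendant J is conditioned on, which opens it; M is a chain and M is not conditioned on — no node blocks this path, so it is active.
Path 3: K → J ← A ← M ← C
  J is a collider and J is conditioned on, which opens it; A is a chain and A is not conditioned on; M is a chain and M is not conditioned on — no node blocks this path, so it is active.
Path 4: K → J ← P → M ← C
  J is a collider and J is conditioned on, which opens it; P is a fork and P is not conditioned on; M is a collider and its descendant J is conditioned on, which opens it — no node blocks this path, so it is active.
Path 5: K ← P → J ← A ← M ← C
  P is a fork and P is not conditioned on; J is a collider and J is conditioned on, which opens it; A is a chain and A is not conditioned on; M is a chain and M is not conditioned on — no node blocks this path, so it is active.
Path 6: K ← P → M ← C
  P is a fork and P is not conditioned on; M is a collider and its descendant J is conditioned on, which opens it — no node blocks this path, so it is active.
Because an active path exists, K and C are not d-separated.

No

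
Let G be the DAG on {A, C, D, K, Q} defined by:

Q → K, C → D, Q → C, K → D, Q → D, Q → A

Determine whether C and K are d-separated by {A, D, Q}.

4 paths connect C and K; each must be blocked for d-separation to hold:
  1. C → D ← K — D:collider[open] ⇒ active
  2. C → D ← Q → K — D:collider[open]; Q:fork[blocks] ⇒ blocked
  3. C ← Q → K — Q:fork[blocks] ⇒ blocked
  4. C ← Q → D ← K — Q:fork[blocks]; D:collider[open] ⇒ blocked
At least one path is unblocked, so d-separation fails.

No — C and K are not d-separated given {A, D, Q}.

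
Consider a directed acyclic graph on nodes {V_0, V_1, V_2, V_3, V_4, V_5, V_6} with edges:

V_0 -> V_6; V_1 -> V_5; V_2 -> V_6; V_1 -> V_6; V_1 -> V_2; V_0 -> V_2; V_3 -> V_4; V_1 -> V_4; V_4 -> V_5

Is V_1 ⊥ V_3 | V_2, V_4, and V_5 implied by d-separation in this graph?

No

2 paths connect V_1 and V_3; each must be blocked for d-separation to hold:
Path 1: V_1 → V_4 ← V_3
  V_4 is a collider and V_4 is conditioned on, which opens it — no node blocks this path, so it is active.
Path 2: V_1 → V_5 ← V_4 ← V_3
  V_4 is a chain here and V_4 is conditioned on, so the path is blocked at V_4.
At least one path is unblocked, so d-separation fails.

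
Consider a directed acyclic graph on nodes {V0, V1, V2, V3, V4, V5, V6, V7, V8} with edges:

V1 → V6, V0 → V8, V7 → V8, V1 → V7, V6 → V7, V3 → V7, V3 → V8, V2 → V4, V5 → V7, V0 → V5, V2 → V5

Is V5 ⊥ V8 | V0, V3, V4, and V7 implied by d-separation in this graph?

Yes

3 paths connect V5 and V8; each must be blocked for d-separation to hold:
Path 1: V5 ← V0 → V8
  V0 is a fork here and V0 is conditioned on, so the path is blocked at V0.
Path 2: V5 → V7 → V8
  V7 is a chain here and V7 is conditioned on, so the path is blocked at V7.
Path 3: V5 → V7 ← V3 → V8
  V3 is a fork here and V3 is conditioned on, so the path is blocked at V3.
Since every path is blocked, d-separation holds.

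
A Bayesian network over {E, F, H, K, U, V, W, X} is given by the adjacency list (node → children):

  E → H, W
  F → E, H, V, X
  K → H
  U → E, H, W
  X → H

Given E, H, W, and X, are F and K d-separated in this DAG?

5 paths connect F and K; each must be blocked for d-separation to hold:
Path 1: F → H ← K
  H is a collider and H is conditioned on, which opens it — no node blocks this path, so it is active.
Path 2: F → E → H ← K
  E is a chain here and E is conditioned on, so the path is blocked at E.
Path 3: F → E ← U → H ← K
  E is a collider and E is conditioned on, which opens it; U is a fork and U is not conditioned on; H is a collider and H is conditioned on, which opens it — no node blocks this path, so it is active.
Path 4: F → E → W ← U → H ← K
  E is a chain here and E is conditioned on, so the path is blocked at E.
Path 5: F → X → H ← K
  X is a chain here and X is conditioned on, so the path is blocked at X.
Because an active path exists, F and K are not d-separated.

No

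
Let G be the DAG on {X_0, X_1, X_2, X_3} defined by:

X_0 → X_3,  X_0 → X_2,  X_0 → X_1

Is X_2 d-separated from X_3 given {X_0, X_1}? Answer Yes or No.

There is one path between X_2 and X_3:
  1. X_2 ← X_0 → X_3 — X_0:fork[blocks] ⇒ blocked
All paths are blocked; X_2 ⊥ X_3 | {X_0, X_1} holds.

Yes — X_2 and X_3 are d-separated given {X_0, X_1}.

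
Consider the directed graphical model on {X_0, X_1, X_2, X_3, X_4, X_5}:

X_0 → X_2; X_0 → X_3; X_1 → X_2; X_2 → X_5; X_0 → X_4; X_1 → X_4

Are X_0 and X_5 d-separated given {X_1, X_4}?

We examine all 2 paths between X_0 and X_5:
Path 1: X_0 → X_4 ← X_1 → X_2 → X_5
  X_1 is a fork here and X_1 is conditioned on, so the path is blocked at X_1.
Path 2: X_0 → X_2 → X_5
  X_2 is a chain and X_2 is not conditioned on — no node blocks this path, so it is active.
Because an active path exists, X_0 and X_5 are not d-separated.

No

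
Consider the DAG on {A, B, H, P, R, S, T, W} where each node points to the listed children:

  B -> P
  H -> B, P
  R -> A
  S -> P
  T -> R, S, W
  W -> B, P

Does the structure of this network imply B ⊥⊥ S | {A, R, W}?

There are 6 undirected paths between B and S; checking each against the conditioning set {A, R, W}:
Path 1: B ← H → P ← S
  P is a collider here and neither P nor any of its descendants is conditioned on, so the collider stays closed — the path is blocked at P.
Path 2: B ← H → P ← W ← T → S
  P is a collider here and neither P nor any of its descendants is conditioned on, so the collider stays closed — the path is blocked at P.
Path 3: B → P ← S
  P is a collider here and neither P nor any of its descendants is conditioned on, so the collider stays closed — the path is blocked at P.
Path 4: B → P ← W ← T → S
  P is a collider here and neither P nor any of its descendants is conditioned on, so the collider stays closed — the path is blocked at P.
Path 5: B ← W → P ← S
  W is a fork here and W is conditioned on, so the path is blocked at W.
Path 6: B ← W ← T → S
  W is a chain here and W is conditioned on, so the path is blocked at W.
All paths are blocked; B ⊥ S | {A, R, W} holds.

Yes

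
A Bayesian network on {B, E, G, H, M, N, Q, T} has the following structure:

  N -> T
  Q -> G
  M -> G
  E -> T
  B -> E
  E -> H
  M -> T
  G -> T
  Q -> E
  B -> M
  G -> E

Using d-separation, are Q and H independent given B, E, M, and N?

Yes

6 paths connect Q and H; each must be blocked for d-separation to hold:
  1. Q → G ← M ← B → E → H — G:collider[open]; M:chain[blocks]; B:fork[blocks]; E:chain[blocks] ⇒ blocked
  2. Q → G ← M → T ← E → H — G:collider[open]; M:fork[blocks]; T:collider[blocks]; E:fork[blocks] ⇒ blocked
  3. Q → G → T ← M ← B → E → H — G:chain[open]; T:collider[blocks]; M:chain[blocks]; B:fork[blocks]; E:chain[blocks] ⇒ blocked
  4. Q → G → T ← E → H — G:chain[open]; T:collider[blocks]; E:fork[blocks] ⇒ blocked
  5. Q → G → E → H — G:chain[open]; E:chain[blocks] ⇒ blocked
  6. Q → E → H — E:chain[blocks] ⇒ blocked
Since every path is blocked, d-separation holds.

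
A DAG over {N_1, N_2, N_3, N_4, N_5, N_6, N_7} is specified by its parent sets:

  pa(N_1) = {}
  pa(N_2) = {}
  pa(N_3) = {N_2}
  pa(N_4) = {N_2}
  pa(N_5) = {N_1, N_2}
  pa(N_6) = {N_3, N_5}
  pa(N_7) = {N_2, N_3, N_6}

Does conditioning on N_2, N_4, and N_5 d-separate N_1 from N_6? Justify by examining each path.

Yes — N_1 and N_6 are d-separated given {N_2, N_4, N_5}.

There are 5 undirected paths between N_1 and N_6; checking each against the conditioning set {N_2, N_4, N_5}:
Path 1: N_1 → N_5 ← N_2 → N_3 → N_6
  N_2 is a fork here and N_2 is conditioned on, so the path is blocked at N_2.
Path 2: N_1 → N_5 ← N_2 → N_3 → N_7 ← N_6
  N_2 is a fork here and N_2 is conditioned on, so the path is blocked at N_2.
Path 3: N_1 → N_5 ← N_2 → N_7 ← N_3 → N_6
  N_2 is a fork here and N_2 is conditioned on, so the path is blocked at N_2.
Path 4: N_1 → N_5 ← N_2 → N_7 ← N_6
  N_2 is a fork here and N_2 is conditioned on, so the path is blocked at N_2.
Path 5: N_1 → N_5 → N_6
  N_5 is a chain here and N_5 is conditioned on, so the path is blocked at N_5.
Every path is blocked, so N_1 and N_6 are d-separated given {N_2, N_4, N_5}.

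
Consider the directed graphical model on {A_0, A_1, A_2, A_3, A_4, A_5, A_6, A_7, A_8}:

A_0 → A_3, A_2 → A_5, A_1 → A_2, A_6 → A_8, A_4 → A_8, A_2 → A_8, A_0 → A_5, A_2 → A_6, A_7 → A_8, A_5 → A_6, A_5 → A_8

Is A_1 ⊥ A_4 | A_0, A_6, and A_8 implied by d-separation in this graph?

No

Enumerating the 5 paths from A_1 to A_4 and testing each for blocking by {A_0, A_6, A_8}:
Path 1: A_1 → A_2 → A_8 ← A_4
  A_2 is a chain and A_2 is not conditioned on; A_8 is a collider and A_8 is conditioned on, which opens it — no node blocks this path, so it is active.
Path 2: A_1 → A_2 → A_5 → A_8 ← A_4
  A_2 is a chain and A_2 is not conditioned on; A_5 is a chain and A_5 is not conditioned on; A_8 is a collider and A_8 is conditioned on, which opens it — no node blocks this path, so it is active.
Path 3: A_1 → A_2 → A_5 → A_6 → A_8 ← A_4
  A_6 is a chain here and A_6 is conditioned on, so the path is blocked at A_6.
Path 4: A_1 → A_2 → A_6 → A_8 ← A_4
  A_6 is a chain here and A_6 is conditioned on, so the path is blocked at A_6.
Path 5: A_1 → A_2 → A_6 ← A_5 → A_8 ← A_4
  A_2 is a chain and A_2 is not conditioned on; A_6 is a collider and A_6 is conditioned on, which opens it; A_5 is a fork and A_5 is not conditioned on; A_8 is a collider and A_8 is conditioned on, which opens it — no node blocks this path, so it is active.
At least one path is unblocked, so d-separation fails.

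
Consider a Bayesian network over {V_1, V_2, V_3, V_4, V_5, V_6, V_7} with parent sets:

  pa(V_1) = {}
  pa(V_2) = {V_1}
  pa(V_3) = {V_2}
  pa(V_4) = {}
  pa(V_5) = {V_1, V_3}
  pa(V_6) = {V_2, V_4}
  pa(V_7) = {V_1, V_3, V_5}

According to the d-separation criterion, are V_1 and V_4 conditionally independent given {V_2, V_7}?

5 paths connect V_1 and V_4; each must be blocked for d-separation to hold:
Path 1: V_1 → V_2 → V_6 ← V_4
  V_2 is a chain here and V_2 is conditioned on, so the path is blocked at V_2.
Path 2: V_1 → V_5 ← V_3 ← V_2 → V_6 ← V_4
  V_2 is a fork here and V_2 is conditioned on, so the path is blocked at V_2.
Path 3: V_1 → V_5 → V_7 ← V_3 ← V_2 → V_6 ← V_4
  V_2 is a fork here and V_2 is conditioned on, so the path is blocked at V_2.
Path 4: V_1 → V_7 ← V_3 ← V_2 → V_6 ← V_4
  V_2 is a fork here and V_2 is conditioned on, so the path is blocked at V_2.
Path 5: V_1 → V_7 ← V_5 ← V_3 ← V_2 → V_6 ← V_4
  V_2 is a fork here and V_2 is conditioned on, so the path is blocked at V_2.
All paths are blocked; V_1 ⊥ V_4 | {V_2, V_7} holds.

Yes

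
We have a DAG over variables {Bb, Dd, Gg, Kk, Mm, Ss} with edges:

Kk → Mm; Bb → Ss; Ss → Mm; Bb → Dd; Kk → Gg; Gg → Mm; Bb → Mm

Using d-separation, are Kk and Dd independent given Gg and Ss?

We examine all 4 paths between Kk and Dd:
Path 1: Kk → Gg → Mm ← Ss ← Bb → Dd
  Gg is a chain here and Gg is conditioned on, so the path is blocked at Gg.
Path 2: Kk → Gg → Mm ← Bb → Dd
  Gg is a chain here and Gg is conditioned on, so the path is blocked at Gg.
Path 3: Kk → Mm ← Ss ← Bb → Dd
  Mm is a collider here and neither Mm nor any of its descendants is conditioned on, so the collider stays closed — the path is blocked at Mm.
Path 4: Kk → Mm ← Bb → Dd
  Mm is a collider here and neither Mm nor any of its descendants is conditioned on, so the collider stays closed — the path is blocked at Mm.
All paths are blocked; Kk ⊥ Dd | {Gg, Ss} holds.

Yes — Kk and Dd are d-separated given {Gg, Ss}.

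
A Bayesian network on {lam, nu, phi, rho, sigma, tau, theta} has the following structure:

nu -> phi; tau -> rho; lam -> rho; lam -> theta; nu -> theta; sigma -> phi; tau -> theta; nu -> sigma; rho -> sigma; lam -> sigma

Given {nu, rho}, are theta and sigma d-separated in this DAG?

Enumerating the 6 paths from theta to sigma and testing each for blocking by {nu, rho}:
  1. theta ← lam → rho → sigma — lam:fork[open]; rho:chain[blocks] ⇒ blocked
  2. theta ← lam → sigma — lam:fork[open] ⇒ active
  3. theta ← tau → rho ← lam → sigma — tau:fork[open]; rho:collider[open]; lam:fork[open] ⇒ active
  4. theta ← tau → rho → sigma — tau:fork[open]; rho:chain[blocks] ⇒ blocked
  5. theta ← nu → phi ← sigma — nu:fork[blocks]; phi:collider[blocks] ⇒ blocked
  6. theta ← nu → sigma — nu:fork[blocks] ⇒ blocked
Since the path theta ← lam → sigma is active, theta and sigma are not d-separated given {nu, rho}.

No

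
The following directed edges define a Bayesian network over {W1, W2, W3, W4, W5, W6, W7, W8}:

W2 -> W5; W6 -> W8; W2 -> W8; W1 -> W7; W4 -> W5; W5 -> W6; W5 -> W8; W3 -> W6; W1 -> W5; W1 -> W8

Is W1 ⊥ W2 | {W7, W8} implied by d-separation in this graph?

No

6 paths connect W1 and W2; each must be blocked for d-separation to hold:
  1. W1 → W8 ← W2 — W8:collider[open] ⇒ active
  2. W1 → W8 ← W5 ← W2 — W8:collider[open]; W5:chain[open] ⇒ active
  3. W1 → W8 ← W6 ← W5 ← W2 — W8:collider[open]; W6:chain[open]; W5:chain[open] ⇒ active
  4. W1 → W5 ← W2 — W5:collider[open] ⇒ active
  5. W1 → W5 → W8 ← W2 — W5:chain[open]; W8:collider[open] ⇒ active
  6. W1 → W5 → W6 → W8 ← W2 — W5:chain[open]; W6:chain[open]; W8:collider[open] ⇒ active
Since the path W1 → W8 ← W2 is active, W1 and W2 are not d-separated given {W7, W8}.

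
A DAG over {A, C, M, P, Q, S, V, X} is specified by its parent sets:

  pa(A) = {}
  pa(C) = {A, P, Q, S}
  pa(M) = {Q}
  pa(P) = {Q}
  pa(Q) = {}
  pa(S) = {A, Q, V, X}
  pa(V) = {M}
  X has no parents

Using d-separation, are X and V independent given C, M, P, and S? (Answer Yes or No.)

No

There are 6 undirected paths between X and V; checking each against the conditioning set {C, M, P, S}:
Path 1: X → S ← Q → M → V
  M is a chain here and M is conditioned on, so the path is blocked at M.
Path 2: X → S ← V
  S is a collider and S is conditioned on, which opens it — no node blocks this path, so it is active.
Path 3: X → S ← A → C ← Q → M → V
  M is a chain here and M is conditioned on, so the path is blocked at M.
Path 4: X → S ← A → C ← P ← Q → M → V
  P is a chain here and P is conditioned on, so the path is blocked at P.
Path 5: X → S → C ← Q → M → V
  S is a chain here and S is conditioned on, so the path is blocked at S.
Path 6: X → S → C ← P ← Q → M → V
  S is a chain here and S is conditioned on, so the path is blocked at S.
Because an active path exists, X and V are not d-separated.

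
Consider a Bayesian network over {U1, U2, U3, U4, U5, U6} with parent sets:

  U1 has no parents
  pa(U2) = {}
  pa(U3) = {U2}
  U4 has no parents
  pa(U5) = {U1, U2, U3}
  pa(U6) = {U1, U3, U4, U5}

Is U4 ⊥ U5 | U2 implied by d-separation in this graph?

There are 4 undirected paths between U4 and U5; checking each against the conditioning set {U2}:
Path 1: U4 → U6 ← U5
  U6 is a collider here and neither U6 nor any of its descendants is conditioned on, so the collider stays closed — the path is blocked at U6.
Path 2: U4 → U6 ← U1 → U5
  U6 is a collider here and neither U6 nor any of its descendants is conditioned on, so the collider stays closed — the path is blocked at U6.
Path 3: U4 → U6 ← U3 → U5
  U6 is a collider here and neither U6 nor any of its descendants is conditioned on, so the collider stays closed — the path is blocked at U6.
Path 4: U4 → U6 ← U3 ← U2 → U5
  U6 is a collider here and neither U6 nor any of its descendants is conditioned on, so the collider stays closed — the path is blocked at U6.
All paths are blocked; U4 ⊥ U5 | {U2} holds.

Yes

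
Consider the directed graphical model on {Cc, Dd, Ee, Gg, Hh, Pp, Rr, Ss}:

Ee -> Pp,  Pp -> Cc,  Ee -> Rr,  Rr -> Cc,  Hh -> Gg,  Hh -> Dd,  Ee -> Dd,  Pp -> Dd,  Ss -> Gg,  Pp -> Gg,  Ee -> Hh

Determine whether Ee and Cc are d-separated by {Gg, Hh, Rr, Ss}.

Enumerating the 6 paths from Ee to Cc and testing each for blocking by {Gg, Hh, Rr, Ss}:
  1. Ee → Dd ← Pp → Cc — Dd:collider[blocks]; Pp:fork[open] ⇒ blocked
  2. Ee → Dd ← Hh → Gg ← Pp → Cc — Dd:collider[blocks]; Hh:fork[blocks]; Gg:collider[open]; Pp:fork[open] ⇒ blocked
  3. Ee → Pp → Cc — Pp:chain[open] ⇒ active
  4. Ee → Rr → Cc — Rr:chain[blocks] ⇒ blocked
  5. Ee → Hh → Dd ← Pp → Cc — Hh:chain[blocks]; Dd:collider[blocks]; Pp:fork[open] ⇒ blocked
  6. Ee → Hh → Gg ← Pp → Cc — Hh:chain[blocks]; Gg:collider[open]; Pp:fork[open] ⇒ blocked
At least one path is unblocked, so d-separation fails.

No — Ee and Cc are not d-separated given {Gg, Hh, Rr, Ss}.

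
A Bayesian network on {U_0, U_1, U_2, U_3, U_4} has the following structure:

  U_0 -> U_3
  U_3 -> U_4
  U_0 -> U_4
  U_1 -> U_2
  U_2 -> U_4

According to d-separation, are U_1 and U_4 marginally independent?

No — U_1 and U_4 are not d-separated given ∅.

The only undirected path from U_1 to U_4 is:
Path 1: U_1 → U_2 → U_4
  U_2 is a chain and U_2 is not conditioned on — no node blocks this path, so it is active.
Since the path U_1 → U_2 → U_4 is active, U_1 and U_4 are not d-separated given ∅.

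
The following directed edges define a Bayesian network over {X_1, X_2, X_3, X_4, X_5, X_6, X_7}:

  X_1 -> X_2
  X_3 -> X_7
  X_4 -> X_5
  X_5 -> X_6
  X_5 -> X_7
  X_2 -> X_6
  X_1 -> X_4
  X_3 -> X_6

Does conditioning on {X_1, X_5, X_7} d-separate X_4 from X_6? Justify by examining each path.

Yes

3 paths connect X_4 and X_6; each must be blocked for d-separation to hold:
Path 1: X_4 → X_5 → X_7 ← X_3 → X_6
  X_5 is a chain here and X_5 is conditioned on, so the path is blocked at X_5.
Path 2: X_4 → X_5 → X_6
  X_5 is a chain here and X_5 is conditioned on, so the path is blocked at X_5.
Path 3: X_4 ← X_1 → X_2 → X_6
  X_1 is a fork here and X_1 is conditioned on, so the path is blocked at X_1.
Every path is blocked, so X_4 and X_6 are d-separated given {X_1, X_5, X_7}.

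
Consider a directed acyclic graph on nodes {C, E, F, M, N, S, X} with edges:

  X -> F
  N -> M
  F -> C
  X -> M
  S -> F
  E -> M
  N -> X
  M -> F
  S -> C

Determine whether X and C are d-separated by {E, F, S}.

We examine all 6 paths between X and C:
  1. X → F ← S → C — F:collider[open]; S:fork[blocks] ⇒ blocked
  2. X → F → C — F:chain[blocks] ⇒ blocked
  3. X → M → F ← S → C — M:chain[open]; F:collider[open]; S:fork[blocks] ⇒ blocked
  4. X → M → F → C — M:chain[open]; F:chain[blocks] ⇒ blocked
  5. X ← N → M → F ← S → C — N:fork[open]; M:chain[open]; F:collider[open]; S:fork[blocks] ⇒ blocked
  6. X ← N → M → F → C — N:fork[open]; M:chain[open]; F:chain[blocks] ⇒ blocked
All paths are blocked; X ⊥ C | {E, F, S} holds.

Yes — X and C are d-separated given {E, F, S}.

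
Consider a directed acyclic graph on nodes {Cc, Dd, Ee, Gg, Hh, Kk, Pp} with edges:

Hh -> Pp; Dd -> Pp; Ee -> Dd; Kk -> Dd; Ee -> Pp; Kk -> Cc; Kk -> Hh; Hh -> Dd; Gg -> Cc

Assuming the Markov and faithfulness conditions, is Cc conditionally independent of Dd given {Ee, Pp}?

No

4 paths connect Cc and Dd; each must be blocked for d-separation to hold:
Path 1: Cc ← Kk → Hh → Pp ← Dd
  Kk is a fork and Kk is not conditioned on; Hh is a chain and Hh is not conditioned on; Pp is a collider and Pp is conditioned on, which opens it — no node blocks this path, so it is active.
Path 2: Cc ← Kk → Hh → Pp ← Ee → Dd
  Ee is a fork here and Ee is conditioned on, so the path is blocked at Ee.
Path 3: Cc ← Kk → Hh → Dd
  Kk is a fork and Kk is not conditioned on; Hh is a chain and Hh is not conditioned on — no node blocks this path, so it is active.
Path 4: Cc ← Kk → Dd
  Kk is a fork and Kk is not conditioned on — no node blocks this path, so it is active.
At least one path is unblocked, so d-separation fails.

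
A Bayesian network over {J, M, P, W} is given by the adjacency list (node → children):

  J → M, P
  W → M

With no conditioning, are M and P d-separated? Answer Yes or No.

No

The only undirected path from M to P is:
  1. M ← J → P — J:fork[open] ⇒ active
Since the path M ← J → P is active, M and P are not d-separated given ∅.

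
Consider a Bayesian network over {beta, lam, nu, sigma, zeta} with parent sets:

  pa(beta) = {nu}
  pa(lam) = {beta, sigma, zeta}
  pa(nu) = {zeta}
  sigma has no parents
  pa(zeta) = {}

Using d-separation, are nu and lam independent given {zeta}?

No — nu and lam are not d-separated given {zeta}.

There are 2 undirected paths between nu and lam; checking each against the conditioning set {zeta}:
Path 1: nu ← zeta → lam
  zeta is a fork here and zeta is conditioned on, so the path is blocked at zeta.
Path 2: nu → beta → lam
  beta is a chain and beta is not conditioned on — no node blocks this path, so it is active.
At least one path is unblocked, so d-separation fails.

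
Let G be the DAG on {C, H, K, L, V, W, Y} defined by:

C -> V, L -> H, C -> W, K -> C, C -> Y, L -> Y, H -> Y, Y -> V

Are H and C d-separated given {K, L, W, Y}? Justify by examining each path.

We examine all 4 paths between H and C:
  1. H ← L → Y ← C — L:fork[blocks]; Y:collider[open] ⇒ blocked
  2. H ← L → Y → V ← C — L:fork[blocks]; Y:chain[blocks]; V:collider[blocks] ⇒ blocked
  3. H → Y ← C — Y:collider[open] ⇒ active
  4. H → Y → V ← C — Y:chain[blocks]; V:collider[blocks] ⇒ blocked
At least one path is unblocked, so d-separation fails.

No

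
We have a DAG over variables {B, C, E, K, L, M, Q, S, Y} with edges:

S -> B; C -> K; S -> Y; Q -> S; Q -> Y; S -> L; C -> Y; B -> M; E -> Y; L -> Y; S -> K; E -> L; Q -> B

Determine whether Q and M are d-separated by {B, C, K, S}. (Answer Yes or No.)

6 paths connect Q and M; each must be blocked for d-separation to hold:
Path 1: Q → Y ← C → K ← S → B → M
  Y is a collider here and neither Y nor any of its descendants is conditioned on, so the collider stays closed — the path is blocked at Y.
Path 2: Q → Y ← E → L ← S → B → M
  Y is a collider here and neither Y nor any of its descendants is conditioned on, so the collider stays closed — the path is blocked at Y.
Path 3: Q → Y ← L ← S → B → M
  Y is a collider here and neither Y nor any of its descendants is conditioned on, so the collider stays closed — the path is blocked at Y.
Path 4: Q → Y ← S → B → M
  Y is a collider here and neither Y nor any of its descendants is conditioned on, so the collider stays closed — the path is blocked at Y.
Path 5: Q → B → M
  B is a chain here and B is conditioned on, so the path is blocked at B.
Path 6: Q → S → B → M
  S is a chain here and S is conditioned on, so the path is blocked at S.
Every path is blocked, so Q and M are d-separated given {B, C, K, S}.

Yes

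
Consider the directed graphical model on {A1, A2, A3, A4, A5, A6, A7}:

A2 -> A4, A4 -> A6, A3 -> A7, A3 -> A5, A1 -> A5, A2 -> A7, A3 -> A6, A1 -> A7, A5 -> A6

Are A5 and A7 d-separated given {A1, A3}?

We examine all 5 paths between A5 and A7:
Path 1: A5 → A6 ← A3 → A7
  A6 is a collider here and neither A6 nor any of its descendants is conditioned on, so the collider stays closed — the path is blocked at A6.
Path 2: A5 → A6 ← A4 ← A2 → A7
  A6 is a collider here and neither A6 nor any of its descendants is conditioned on, so the collider stays closed — the path is blocked at A6.
Path 3: A5 ← A3 → A6 ← A4 ← A2 → A7
  A3 is a fork here and A3 is conditioned on, so the path is blocked at A3.
Path 4: A5 ← A3 → A7
  A3 is a fork here and A3 is conditioned on, so the path is blocked at A3.
Path 5: A5 ← A1 → A7
  A1 is a fork here and A1 is conditioned on, so the path is blocked at A1.
Since every path is blocked, d-separation holds.

Yes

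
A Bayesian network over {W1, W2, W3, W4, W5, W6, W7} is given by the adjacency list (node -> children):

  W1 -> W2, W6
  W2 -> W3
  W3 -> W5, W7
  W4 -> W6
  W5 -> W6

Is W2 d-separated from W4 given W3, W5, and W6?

2 paths connect W2 and W4; each must be blocked for d-separation to hold:
  1. W2 → W3 → W5 → W6 ← W4 — W3:chain[blocks]; W5:chain[blocks]; W6:collider[open] ⇒ blocked
  2. W2 ← W1 → W6 ← W4 — W1:fork[open]; W6:collider[open] ⇒ active
At least one path is unblocked, so d-separation fails.

No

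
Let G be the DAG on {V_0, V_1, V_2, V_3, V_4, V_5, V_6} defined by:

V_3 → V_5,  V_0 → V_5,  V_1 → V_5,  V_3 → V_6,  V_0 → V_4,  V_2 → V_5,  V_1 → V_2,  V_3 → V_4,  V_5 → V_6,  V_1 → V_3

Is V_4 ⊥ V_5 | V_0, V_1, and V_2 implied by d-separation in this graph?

No — V_4 and V_5 are not d-separated given {V_0, V_1, V_2}.

5 paths connect V_4 and V_5; each must be blocked for d-separation to hold:
Path 1: V_4 ← V_3 → V_5
  V_3 is a fork and V_3 is not conditioned on — no node blocks this path, so it is active.
Path 2: V_4 ← V_3 ← V_1 → V_5
  V_1 is a fork here and V_1 is conditioned on, so the path is blocked at V_1.
Path 3: V_4 ← V_3 ← V_1 → V_2 → V_5
  V_1 is a fork here and V_1 is conditioned on, so the path is blocked at V_1.
Path 4: V_4 ← V_3 → V_6 ← V_5
  V_6 is a collider here and neither V_6 nor any of its descendants is conditioned on, so the collider stays closed — the path is blocked at V_6.
Path 5: V_4 ← V_0 → V_5
  V_0 is a fork here and V_0 is conditioned on, so the path is blocked at V_0.
Because an active path exists, V_4 and V_5 are not d-separated.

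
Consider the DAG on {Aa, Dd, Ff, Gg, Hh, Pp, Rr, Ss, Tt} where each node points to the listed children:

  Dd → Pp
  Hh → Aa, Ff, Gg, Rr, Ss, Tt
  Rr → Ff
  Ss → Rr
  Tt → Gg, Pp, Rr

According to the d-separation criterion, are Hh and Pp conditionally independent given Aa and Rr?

There are 5 undirected paths between Hh and Pp; checking each against the conditioning set {Aa, Rr}:
  1. Hh → Ff ← Rr ← Tt → Pp — Ff:collider[blocks]; Rr:chain[blocks]; Tt:fork[open] ⇒ blocked
  2. Hh → Ss → Rr ← Tt → Pp — Ss:chain[open]; Rr:collider[open]; Tt:fork[open] ⇒ active
  3. Hh → Tt → Pp — Tt:chain[open] ⇒ active
  4. Hh → Rr ← Tt → Pp — Rr:collider[open]; Tt:fork[open] ⇒ active
  5. Hh → Gg ← Tt → Pp — Gg:collider[blocks]; Tt:fork[open] ⇒ blocked
At least one path is unblocked, so d-separation fails.

No — Hh and Pp are not d-separated given {Aa, Rr}.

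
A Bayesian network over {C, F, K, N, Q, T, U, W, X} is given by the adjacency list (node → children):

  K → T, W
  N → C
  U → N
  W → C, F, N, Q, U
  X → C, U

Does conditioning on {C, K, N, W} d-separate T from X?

We examine all 6 paths between T and X:
Path 1: T ← K → W → C ← N ← U ← X
  K is a fork here and K is conditioned on, so the path is blocked at K.
Path 2: T ← K → W → C ← X
  K is a fork here and K is conditioned on, so the path is blocked at K.
Path 3: T ← K → W → N → C ← X
  K is a fork here and K is conditioned on, so the path is blocked at K.
Path 4: T ← K → W → N ← U ← X
  K is a fork here and K is conditioned on, so the path is blocked at K.
Path 5: T ← K → W → U → N → C ← X
  K is a fork here and K is conditioned on, so the path is blocked at K.
Path 6: T ← K → W → U ← X
  K is a fork here and K is conditioned on, so the path is blocked at K.
All paths are blocked; T ⊥ X | {C, K, N, W} holds.

Yes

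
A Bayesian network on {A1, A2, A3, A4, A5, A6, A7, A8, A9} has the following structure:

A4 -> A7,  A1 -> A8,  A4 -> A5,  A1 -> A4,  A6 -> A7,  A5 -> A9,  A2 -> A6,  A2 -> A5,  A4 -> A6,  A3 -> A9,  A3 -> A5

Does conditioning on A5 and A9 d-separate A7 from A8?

Enumerating the 3 paths from A7 to A8 and testing each for blocking by {A5, A9}:
  1. A7 ← A6 ← A4 ← A1 → A8 — A6:chain[open]; A4:chain[open]; A1:fork[open] ⇒ active
  2. A7 ← A6 ← A2 → A5 ← A4 ← A1 → A8 — A6:chain[open]; A2:fork[open]; A5:collider[open]; A4:chain[open]; A1:fork[open] ⇒ active
  3. A7 ← A4 ← A1 → A8 — A4:chain[open]; A1:fork[open] ⇒ active
At least one path is unblocked, so d-separation fails.

No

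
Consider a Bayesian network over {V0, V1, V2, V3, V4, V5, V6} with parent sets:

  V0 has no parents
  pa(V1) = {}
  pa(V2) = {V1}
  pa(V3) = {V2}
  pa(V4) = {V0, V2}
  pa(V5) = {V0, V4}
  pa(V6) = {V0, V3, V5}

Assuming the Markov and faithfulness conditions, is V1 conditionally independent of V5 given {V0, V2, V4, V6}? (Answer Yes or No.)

Enumerating the 6 paths from V1 to V5 and testing each for blocking by {V0, V2, V4, V6}:
Path 1: V1 → V2 → V4 → V5
  V2 is a chain here and V2 is conditioned on, so the path is blocked at V2.
Path 2: V1 → V2 → V4 ← V0 → V6 ← V5
  V2 is a chain here and V2 is conditioned on, so the path is blocked at V2.
Path 3: V1 → V2 → V4 ← V0 → V5
  V2 is a chain here and V2 is conditioned on, so the path is blocked at V2.
Path 4: V1 → V2 → V3 → V6 ← V5
  V2 is a chain here and V2 is conditioned on, so the path is blocked at V2.
Path 5: V1 → V2 → V3 → V6 ← V0 → V4 → V5
  V2 is a chain here and V2 is conditioned on, so the path is blocked at V2.
Path 6: V1 → V2 → V3 → V6 ← V0 → V5
  V2 is a chain here and V2 is conditioned on, so the path is blocked at V2.
Since every path is blocked, d-separation holds.

Yes — V1 and V5 are d-separated given {V0, V2, V4, V6}.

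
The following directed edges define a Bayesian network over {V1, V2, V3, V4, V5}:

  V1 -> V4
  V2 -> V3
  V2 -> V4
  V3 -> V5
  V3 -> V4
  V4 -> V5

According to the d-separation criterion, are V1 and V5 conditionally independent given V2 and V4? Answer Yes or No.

We examine all 3 paths between V1 and V5:
  1. V1 → V4 → V5 — V4:chain[blocks] ⇒ blocked
  2. V1 → V4 ← V3 → V5 — V4:collider[open]; V3:fork[open] ⇒ active
  3. V1 → V4 ← V2 → V3 → V5 — V4:collider[open]; V2:fork[blocks]; V3:chain[open] ⇒ blocked
At least one path is unblocked, so d-separation fails.

No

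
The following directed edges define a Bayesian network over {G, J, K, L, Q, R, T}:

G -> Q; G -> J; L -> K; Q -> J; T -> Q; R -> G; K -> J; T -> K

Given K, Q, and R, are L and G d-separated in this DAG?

4 paths connect L and G; each must be blocked for d-separation to hold:
  1. L → K → J ← Q ← G — K:chain[blocks]; J:collider[blocks]; Q:chain[blocks] ⇒ blocked
  2. L → K → J ← G — K:chain[blocks]; J:collider[blocks] ⇒ blocked
  3. L → K ← T → Q → J ← G — K:collider[open]; T:fork[open]; Q:chain[blocks]; J:collider[blocks] ⇒ blocked
  4. L → K ← T → Q ← G — K:collider[open]; T:fork[open]; Q:collider[open] ⇒ active
At least one path is unblocked, so d-separation fails.

No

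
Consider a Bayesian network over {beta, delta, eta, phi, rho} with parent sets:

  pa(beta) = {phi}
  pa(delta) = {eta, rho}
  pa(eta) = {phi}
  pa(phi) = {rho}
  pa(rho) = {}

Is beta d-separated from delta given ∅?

There are 2 undirected paths between beta and delta; checking each against the conditioning set ∅:
  1. beta ← phi ← rho → delta — phi:chain[open]; rho:fork[open] ⇒ active
  2. beta ← phi → eta → delta — phi:fork[open]; eta:chain[open] ⇒ active
Since the path beta ← phi ← rho → delta is active, beta and delta are not d-separated given ∅.

No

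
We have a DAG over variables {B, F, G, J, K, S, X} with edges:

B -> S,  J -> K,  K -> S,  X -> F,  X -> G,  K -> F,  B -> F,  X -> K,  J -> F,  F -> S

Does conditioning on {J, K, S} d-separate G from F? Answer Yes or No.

5 paths connect G and F; each must be blocked for d-separation to hold:
Path 1: G ← X → K → S ← F
  K is a chain here and K is conditioned on, so the path is blocked at K.
Path 2: G ← X → K → S ← B → F
  K is a chain here and K is conditioned on, so the path is blocked at K.
Path 3: G ← X → K ← J → F
  J is a fork here and J is conditioned on, so the path is blocked at J.
Path 4: G ← X → K → F
  K is a chain here and K is conditioned on, so the path is blocked at K.
Path 5: G ← X → F
  X is a fork and X is not conditioned on — no node blocks this path, so it is active.
Because an active path exists, G and F are not d-separated.

No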